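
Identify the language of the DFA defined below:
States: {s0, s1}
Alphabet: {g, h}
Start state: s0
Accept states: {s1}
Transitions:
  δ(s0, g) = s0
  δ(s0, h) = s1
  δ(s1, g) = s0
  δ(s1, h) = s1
Testing a few strings:
  'hhh' → accept
  'g' → reject
  'ggg' → reject
  'hgg' → reject
State roles: s0=last symbol not h; s1=last symbol is h
All strings over {g,h} ending with h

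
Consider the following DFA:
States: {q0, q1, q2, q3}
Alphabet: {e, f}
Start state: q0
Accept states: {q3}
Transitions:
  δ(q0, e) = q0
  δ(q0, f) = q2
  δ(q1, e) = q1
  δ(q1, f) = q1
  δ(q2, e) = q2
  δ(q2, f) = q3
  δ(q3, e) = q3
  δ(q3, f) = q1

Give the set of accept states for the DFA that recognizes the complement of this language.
Complement accept states = All states \ Original accept states
= {q0, q1, q2, q3} \ {q3}
{q0, q1, q2}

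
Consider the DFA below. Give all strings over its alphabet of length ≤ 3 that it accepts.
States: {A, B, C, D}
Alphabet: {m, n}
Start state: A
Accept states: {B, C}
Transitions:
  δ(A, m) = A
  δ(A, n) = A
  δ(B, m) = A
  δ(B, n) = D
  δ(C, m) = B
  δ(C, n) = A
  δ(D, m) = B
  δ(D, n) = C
None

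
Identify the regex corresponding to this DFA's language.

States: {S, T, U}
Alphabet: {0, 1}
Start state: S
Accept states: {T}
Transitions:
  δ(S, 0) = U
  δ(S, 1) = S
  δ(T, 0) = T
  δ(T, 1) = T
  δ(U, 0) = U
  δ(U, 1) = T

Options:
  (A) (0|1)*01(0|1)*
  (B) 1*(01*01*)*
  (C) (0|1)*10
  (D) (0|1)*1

Check each option against the DFA on short strings; one disagreement eliminates an option:
  (A) (0|1)*01(0|1)*: agrees with the DFA on every string of length ≤ 6
  (B) 1*(01*01*)*: on ε the DFA stays in S and rejects (S ∉ Accept), but the regex matches it → eliminate
  (C) (0|1)*10: on '01' the DFA goes S → U → T and accepts (T ∈ Accept), but the regex does not match it → eliminate
  (D) (0|1)*1: on '1' the DFA goes S → S and rejects (S ∉ Accept), but the regex matches it → eliminate
Only (A) is consistent with the DFA.
(A) (0|1)*01(0|1)*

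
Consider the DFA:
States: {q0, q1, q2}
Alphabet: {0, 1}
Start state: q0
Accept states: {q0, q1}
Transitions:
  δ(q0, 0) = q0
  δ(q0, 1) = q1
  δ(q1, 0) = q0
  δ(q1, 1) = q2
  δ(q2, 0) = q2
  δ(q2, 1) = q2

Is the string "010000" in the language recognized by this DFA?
Processing string "010000":
  q0 --0--> q0
  q0 --1--> q1
  q1 --0--> q0
  q0 --0--> q0
  q0 --0--> q0
  q0 --0--> q0
Final state: q0
Accept states: {q0, q1}
Yes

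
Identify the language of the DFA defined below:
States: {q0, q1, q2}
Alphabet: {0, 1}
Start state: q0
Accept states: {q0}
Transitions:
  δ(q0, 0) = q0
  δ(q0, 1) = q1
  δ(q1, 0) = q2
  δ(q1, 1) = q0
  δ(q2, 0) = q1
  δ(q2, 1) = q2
Testing a few strings:
  '1100' → accept
  '0111' → reject
  '1' → reject
  '011' → accept
State roles: q0=value ≡ 0 (mod 3); q1=value ≡ 1 (mod 3); q2=value ≡ 2 (mod 3)
All binary strings representing a multiple of 3 (read in base 2; leading zeros allowed and ε counts as 0)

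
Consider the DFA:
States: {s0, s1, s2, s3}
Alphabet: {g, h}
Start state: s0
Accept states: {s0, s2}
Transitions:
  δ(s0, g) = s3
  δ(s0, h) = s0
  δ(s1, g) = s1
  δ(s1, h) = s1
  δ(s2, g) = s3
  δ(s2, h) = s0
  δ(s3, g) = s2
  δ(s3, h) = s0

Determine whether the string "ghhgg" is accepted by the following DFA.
Processing string "ghhgg":
  s0 --g--> s3
  s3 --h--> s0
  s0 --h--> s0
  s0 --g--> s3
  s3 --g--> s2
Final state: s2
Accept states: {s0, s2}
Yes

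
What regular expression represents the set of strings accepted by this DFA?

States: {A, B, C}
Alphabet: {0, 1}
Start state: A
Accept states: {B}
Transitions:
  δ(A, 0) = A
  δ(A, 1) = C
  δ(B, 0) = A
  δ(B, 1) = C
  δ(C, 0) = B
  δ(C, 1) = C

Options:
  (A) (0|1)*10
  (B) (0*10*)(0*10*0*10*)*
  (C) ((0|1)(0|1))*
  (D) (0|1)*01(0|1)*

Check each option against the DFA on short strings; one disagreement eliminates an option:
  (A) (0|1)*10: agrees with the DFA on every string of length ≤ 6
  (B) (0*10*)(0*10*0*10*)*: on '1' the DFA goes A → C and rejects (C ∉ Accept), but the regex matches it → eliminate
  (C) ((0|1)(0|1))*: on ε the DFA stays in A and rejects (A ∉ Accept), but the regex matches it → eliminate
  (D) (0|1)*01(0|1)*: on '01' the DFA goes A → A → C and rejects (C ∉ Accept), but the regex matches it → eliminate
Only (A) is consistent with the DFA.
(A) (0|1)*10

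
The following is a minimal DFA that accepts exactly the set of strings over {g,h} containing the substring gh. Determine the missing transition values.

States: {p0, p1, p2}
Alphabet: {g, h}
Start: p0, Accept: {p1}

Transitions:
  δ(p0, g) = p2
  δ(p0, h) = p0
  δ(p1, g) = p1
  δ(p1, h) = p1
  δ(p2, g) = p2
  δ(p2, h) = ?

From the language and accept set, identify what each state tracks — p0: no g seen yet; p1: substring gh seen; p2: seen a g, waiting for h.
Each missing δ(q, a) is the state matching the new tracked value after reading a.
δ(p2, h) = p1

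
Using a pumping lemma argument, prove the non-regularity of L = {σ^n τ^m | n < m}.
Assume L is regular with pumping length p. Idea: pumping up the σ-block makes the σ-count reach the τ-count.
Choose s = σ^p τ^(p+1) ∈ L. By the pumping lemma, s = xyz with |xy| ≤ p, |y| > 0, so y = σ^k with k ≥ 1. Then xy²z = σ^(p+k) τ^(p+1). Since p+k ≥ p+1, the number of σ's is no longer strictly less than the number of τ's, so xy²z ∉ L.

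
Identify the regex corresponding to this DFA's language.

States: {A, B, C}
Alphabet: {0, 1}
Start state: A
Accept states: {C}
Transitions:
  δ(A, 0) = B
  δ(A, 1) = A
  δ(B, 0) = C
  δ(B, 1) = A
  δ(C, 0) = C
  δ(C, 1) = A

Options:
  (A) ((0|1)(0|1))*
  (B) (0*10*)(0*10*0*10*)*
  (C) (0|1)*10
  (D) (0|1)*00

Check each option against the DFA on short strings; one disagreement eliminates an option:
  (A) ((0|1)(0|1))*: on ε the DFA stays in A and rejects (A ∉ Accept), but the regex matches it → eliminate
  (B) (0*10*)(0*10*0*10*)*: on '1' the DFA goes A → A and rejects (A ∉ Accept), but the regex matches it → eliminate
  (C) (0|1)*10: on '00' the DFA goes A → B → C and accepts (C ∈ Accept), but the regex does not match it → eliminate
  (D) (0|1)*00: agrees with the DFA on every string of length ≤ 6
Only (D) is consistent with the DFA.
(D) (0|1)*00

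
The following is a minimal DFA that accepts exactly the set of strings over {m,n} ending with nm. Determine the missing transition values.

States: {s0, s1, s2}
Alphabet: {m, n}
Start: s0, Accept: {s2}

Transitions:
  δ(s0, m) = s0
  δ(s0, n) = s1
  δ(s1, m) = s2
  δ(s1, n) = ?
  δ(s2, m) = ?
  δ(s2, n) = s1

From the language and accept set, identify what each state tracks — s0: no suffix match; s1: one trailing n; s2: suffix is nm.
Each missing δ(q, a) is the state matching the new tracked value after reading a.
δ(s1, n) = s1; δ(s2, m) = s0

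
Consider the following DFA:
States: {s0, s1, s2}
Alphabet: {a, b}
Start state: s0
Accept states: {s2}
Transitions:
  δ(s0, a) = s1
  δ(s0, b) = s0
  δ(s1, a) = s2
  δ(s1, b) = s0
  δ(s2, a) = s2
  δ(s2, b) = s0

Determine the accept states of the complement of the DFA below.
Complement accept states = All states \ Original accept states
= {s0, s1, s2} \ {s2}
{s0, s1}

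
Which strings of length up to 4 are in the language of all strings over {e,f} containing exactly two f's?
ff, eff, fef, ffe, eeff, efef, effe, feef, fefe, ffee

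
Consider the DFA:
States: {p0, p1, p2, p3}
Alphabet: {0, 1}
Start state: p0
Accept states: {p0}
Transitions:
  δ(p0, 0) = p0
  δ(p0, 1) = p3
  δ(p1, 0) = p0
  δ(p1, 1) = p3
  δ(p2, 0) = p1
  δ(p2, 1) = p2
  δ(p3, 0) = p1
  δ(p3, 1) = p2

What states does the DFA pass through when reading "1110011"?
read '1': p0 → p3
  read '1': p3 → p2
  read '1': p2 → p2
  read '0': p2 → p1
  read '0': p1 → p0
  read '1': p0 → p3
  read '1': p3 → p2
p0 -> p3 -> p2 -> p2 -> p1 -> p0 -> p3 -> p2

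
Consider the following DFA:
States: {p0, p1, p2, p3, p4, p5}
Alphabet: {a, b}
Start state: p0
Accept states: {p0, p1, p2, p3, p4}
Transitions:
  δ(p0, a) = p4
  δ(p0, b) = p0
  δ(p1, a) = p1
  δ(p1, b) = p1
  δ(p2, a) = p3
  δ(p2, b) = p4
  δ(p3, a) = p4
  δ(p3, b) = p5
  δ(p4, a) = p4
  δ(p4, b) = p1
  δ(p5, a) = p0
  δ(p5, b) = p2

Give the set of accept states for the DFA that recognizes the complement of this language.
Complement accept states = All states \ Original accept states
= {p0, p1, p2, p3, p4, p5} \ {p0, p1, p2, p3, p4}
{p5}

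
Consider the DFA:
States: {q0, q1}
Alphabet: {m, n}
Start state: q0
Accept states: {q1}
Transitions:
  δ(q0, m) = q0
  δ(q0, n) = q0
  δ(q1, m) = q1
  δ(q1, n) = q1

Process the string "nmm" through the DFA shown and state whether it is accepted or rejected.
Processing string "nmm":
  q0 --n--> q0
  q0 --m--> q0
  q0 --m--> q0
Final state: q0
Accept states: {q1}
No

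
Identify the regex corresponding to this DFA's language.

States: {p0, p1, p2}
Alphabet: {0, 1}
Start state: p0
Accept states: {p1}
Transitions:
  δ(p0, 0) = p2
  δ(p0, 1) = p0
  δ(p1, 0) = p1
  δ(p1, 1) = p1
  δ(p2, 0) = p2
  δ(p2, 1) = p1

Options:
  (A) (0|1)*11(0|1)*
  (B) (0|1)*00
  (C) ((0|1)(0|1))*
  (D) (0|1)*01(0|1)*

Check each option against the DFA on short strings; one disagreement eliminates an option:
  (A) (0|1)*11(0|1)*: on '01' the DFA goes p0 → p2 → p1 and accepts (p1 ∈ Accept), but the regex does not match it → eliminate
  (B) (0|1)*00: on '00' the DFA goes p0 → p2 → p2 and rejects (p2 ∉ Accept), but the regex matches it → eliminate
  (C) ((0|1)(0|1))*: on ε the DFA stays in p0 and rejects (p0 ∉ Accept), but the regex matches it → eliminate
  (D) (0|1)*01(0|1)*: agrees with the DFA on every string of length ≤ 6
Only (D) is consistent with the DFA.
(D) (0|1)*01(0|1)*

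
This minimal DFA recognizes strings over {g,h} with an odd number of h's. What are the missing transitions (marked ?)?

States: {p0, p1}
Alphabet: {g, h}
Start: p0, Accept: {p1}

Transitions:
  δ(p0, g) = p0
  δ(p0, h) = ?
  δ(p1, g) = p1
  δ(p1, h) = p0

From the language and accept set, identify what each state tracks — p0: even number of h's so far; p1: odd number of h's so far.
Each missing δ(q, a) is the state matching the new tracked value after reading a.
δ(p0, h) = p1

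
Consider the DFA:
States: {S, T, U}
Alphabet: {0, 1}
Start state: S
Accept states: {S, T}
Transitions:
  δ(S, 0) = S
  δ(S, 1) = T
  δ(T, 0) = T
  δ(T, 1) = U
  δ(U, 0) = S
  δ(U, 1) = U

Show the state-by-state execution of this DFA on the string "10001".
read '1': S → T
  read '0': T → T
  read '0': T → T
  read '0': T → T
  read '1': T → U
S -> T -> T -> T -> T -> U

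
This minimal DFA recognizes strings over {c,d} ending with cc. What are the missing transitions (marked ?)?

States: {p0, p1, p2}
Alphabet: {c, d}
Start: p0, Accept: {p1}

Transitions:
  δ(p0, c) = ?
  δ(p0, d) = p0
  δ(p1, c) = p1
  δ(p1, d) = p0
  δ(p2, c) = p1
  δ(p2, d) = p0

From the language and accept set, identify what each state tracks — p0: last symbol not c; p1: two trailing c's; p2: one trailing c.
Each missing δ(q, a) is the state matching the new tracked value after reading a.
δ(p0, c) = p2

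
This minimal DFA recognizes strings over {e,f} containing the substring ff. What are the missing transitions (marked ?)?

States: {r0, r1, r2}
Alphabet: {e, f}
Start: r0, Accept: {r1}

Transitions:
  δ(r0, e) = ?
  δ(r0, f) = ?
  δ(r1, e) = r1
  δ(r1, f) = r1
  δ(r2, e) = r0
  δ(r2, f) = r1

From the language and accept set, identify what each state tracks — r0: no progress toward ff; r1: substring ff seen; r2: one trailing f.
Each missing δ(q, a) is the state matching the new tracked value after reading a.
δ(r0, e) = r0; δ(r0, f) = r2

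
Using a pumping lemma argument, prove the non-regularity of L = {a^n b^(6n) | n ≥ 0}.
Assume L is regular with pumping length p. Idea: pumping the a-block breaks the 1:6 ratio.
Choose s = a^p b^(6p) (length 7p ≥ p). By the pumping lemma, s = xyz with |xy| ≤ p, |y| > 0, so y = a^k with k ≥ 1. Then xy²z = a^(p+k) b^(6p). For this to be in L we would need 6p = 6(p+k), i.e. 6k = 0, contradicting k ≥ 1. So xy²z ∉ L.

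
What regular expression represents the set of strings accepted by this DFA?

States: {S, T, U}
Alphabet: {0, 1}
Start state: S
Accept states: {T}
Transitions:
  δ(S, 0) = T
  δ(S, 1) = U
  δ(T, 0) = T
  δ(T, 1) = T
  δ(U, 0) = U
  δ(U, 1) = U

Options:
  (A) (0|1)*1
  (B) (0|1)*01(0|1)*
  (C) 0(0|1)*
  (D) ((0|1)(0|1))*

Check each option against the DFA on short strings; one disagreement eliminates an option:
  (A) (0|1)*1: on '0' the DFA goes S → T and accepts (T ∈ Accept), but the regex does not match it → eliminate
  (B) (0|1)*01(0|1)*: on '0' the DFA goes S → T and accepts (T ∈ Accept), but the regex does not match it → eliminate
  (C) 0(0|1)*: agrees with the DFA on every string of length ≤ 6
  (D) ((0|1)(0|1))*: on ε the DFA stays in S and rejects (S ∉ Accept), but the regex matches it → eliminate
Only (C) is consistent with the DFA.
(C) 0(0|1)*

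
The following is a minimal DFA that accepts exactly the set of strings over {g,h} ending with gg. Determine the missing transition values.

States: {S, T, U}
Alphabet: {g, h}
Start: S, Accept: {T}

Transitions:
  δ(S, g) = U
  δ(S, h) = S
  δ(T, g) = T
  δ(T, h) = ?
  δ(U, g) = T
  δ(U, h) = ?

From the language and accept set, identify what each state tracks — S: last symbol not g; T: two trailing g's; U: one trailing g.
Each missing δ(q, a) is the state matching the new tracked value after reading a.
δ(T, h) = S; δ(U, h) = S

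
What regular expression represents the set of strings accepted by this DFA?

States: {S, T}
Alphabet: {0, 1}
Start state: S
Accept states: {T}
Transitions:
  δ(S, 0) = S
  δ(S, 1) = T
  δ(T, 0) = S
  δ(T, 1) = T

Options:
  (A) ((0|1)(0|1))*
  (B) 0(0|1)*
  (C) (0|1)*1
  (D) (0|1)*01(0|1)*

Check each option against the DFA on short strings; one disagreement eliminates an option:
  (A) ((0|1)(0|1))*: on ε the DFA stays in S and rejects (S ∉ Accept), but the regex matches it → eliminate
  (B) 0(0|1)*: on '0' the DFA goes S → S and rejects (S ∉ Accept), but the regex matches it → eliminate
  (C) (0|1)*1: agrees with the DFA on every string of length ≤ 6
  (D) (0|1)*01(0|1)*: on '1' the DFA goes S → T and accepts (T ∈ Accept), but the regex does not match it → eliminate
Only (C) is consistent with the DFA.
(C) (0|1)*1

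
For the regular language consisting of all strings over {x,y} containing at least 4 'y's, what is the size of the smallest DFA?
By Myhill–Nerode, count the distinguishable equivalence classes: 5 classes — having seen 0, 1, …, 3, or ≥4 copies of 'y'; any two classes i < j (j ≤ 4) are distinguished by the string y^(4−j), which takes class j to 4 copies (accepted) but leaves class i below 4 (rejected).
5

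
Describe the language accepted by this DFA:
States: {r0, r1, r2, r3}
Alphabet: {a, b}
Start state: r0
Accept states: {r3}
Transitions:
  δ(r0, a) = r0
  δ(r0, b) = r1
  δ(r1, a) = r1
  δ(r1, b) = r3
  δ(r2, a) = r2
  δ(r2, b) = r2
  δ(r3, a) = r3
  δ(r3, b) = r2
Testing a few strings:
  'ab' → reject
  'aaba' → reject
  'ba' → reject
  'bb' → accept
State roles: r0=zero b's; r1=one b; r2=≥ three b's (dead); r3=two b's
All strings over {a,b} containing exactly two b's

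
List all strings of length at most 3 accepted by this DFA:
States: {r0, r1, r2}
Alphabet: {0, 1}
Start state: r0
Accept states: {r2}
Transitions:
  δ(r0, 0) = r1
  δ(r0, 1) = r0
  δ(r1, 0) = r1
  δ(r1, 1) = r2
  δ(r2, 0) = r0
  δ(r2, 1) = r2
01, 001, 011, 101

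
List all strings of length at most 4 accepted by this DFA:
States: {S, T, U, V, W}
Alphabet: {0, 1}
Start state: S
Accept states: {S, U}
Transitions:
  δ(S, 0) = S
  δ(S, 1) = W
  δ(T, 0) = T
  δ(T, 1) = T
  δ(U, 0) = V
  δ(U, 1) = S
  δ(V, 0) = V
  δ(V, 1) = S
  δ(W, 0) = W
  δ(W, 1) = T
ε, 0, 00, 000, 0000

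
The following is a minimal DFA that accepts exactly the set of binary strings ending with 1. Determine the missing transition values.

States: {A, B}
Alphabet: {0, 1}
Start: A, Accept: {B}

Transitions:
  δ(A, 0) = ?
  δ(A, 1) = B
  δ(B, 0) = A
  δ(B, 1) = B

From the language and accept set, identify what each state tracks — A: last symbol not 1; B: last symbol is 1.
Each missing δ(q, a) is the state matching the new tracked value after reading a.
δ(A, 0) = A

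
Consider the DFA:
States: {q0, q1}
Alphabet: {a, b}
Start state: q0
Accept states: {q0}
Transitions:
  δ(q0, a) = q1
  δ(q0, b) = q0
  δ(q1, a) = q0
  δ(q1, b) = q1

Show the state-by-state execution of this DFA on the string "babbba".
read 'b': q0 → q0
  read 'a': q0 → q1
  read 'b': q1 → q1
  read 'b': q1 → q1
  read 'b': q1 → q1
  read 'a': q1 → q0
q0 -> q0 -> q1 -> q1 -> q1 -> q1 -> q0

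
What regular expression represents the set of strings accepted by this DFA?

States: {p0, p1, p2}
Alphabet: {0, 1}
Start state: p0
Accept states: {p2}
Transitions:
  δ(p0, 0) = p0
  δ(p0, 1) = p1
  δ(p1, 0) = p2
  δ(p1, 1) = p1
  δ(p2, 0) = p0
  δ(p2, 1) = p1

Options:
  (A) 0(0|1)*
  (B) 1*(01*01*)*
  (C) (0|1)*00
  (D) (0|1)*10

Check each option against the DFA on short strings; one disagreement eliminates an option:
  (A) 0(0|1)*: on '0' the DFA goes p0 → p0 and rejects (p0 ∉ Accept), but the regex matches it → eliminate
  (B) 1*(01*01*)*: on ε the DFA stays in p0 and rejects (p0 ∉ Accept), but the regex matches it → eliminate
  (C) (0|1)*00: on '00' the DFA goes p0 → p0 → p0 and rejects (p0 ∉ Accept), but the regex matches it → eliminate
  (D) (0|1)*10: agrees with the DFA on every string of length ≤ 6
Only (D) is consistent with the DFA.
(D) (0|1)*10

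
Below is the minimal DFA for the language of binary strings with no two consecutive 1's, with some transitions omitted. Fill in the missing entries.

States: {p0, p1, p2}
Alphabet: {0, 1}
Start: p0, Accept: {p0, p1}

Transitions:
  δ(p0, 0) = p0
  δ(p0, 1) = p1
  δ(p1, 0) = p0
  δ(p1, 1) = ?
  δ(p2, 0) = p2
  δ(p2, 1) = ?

From the language and accept set, identify what each state tracks — p0: last symbol not 1 (ok); p1: last symbol 1 (ok); p2: saw 11 (dead).
Each missing δ(q, a) is the state matching the new tracked value after reading a.
δ(p1, 1) = p2; δ(p2, 1) = p2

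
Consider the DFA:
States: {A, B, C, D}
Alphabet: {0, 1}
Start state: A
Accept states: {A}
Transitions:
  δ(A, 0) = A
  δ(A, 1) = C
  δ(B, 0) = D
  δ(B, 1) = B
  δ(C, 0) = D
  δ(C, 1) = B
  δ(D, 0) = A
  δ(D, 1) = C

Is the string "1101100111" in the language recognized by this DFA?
Processing string "1101100111":
  A --1--> C
  C --1--> B
  B --0--> D
  D --1--> C
  C --1--> B
  B --0--> D
  D --0--> A
  A --1--> C
  C --1--> B
  B --1--> B
Final state: B
Accept states: {A}
No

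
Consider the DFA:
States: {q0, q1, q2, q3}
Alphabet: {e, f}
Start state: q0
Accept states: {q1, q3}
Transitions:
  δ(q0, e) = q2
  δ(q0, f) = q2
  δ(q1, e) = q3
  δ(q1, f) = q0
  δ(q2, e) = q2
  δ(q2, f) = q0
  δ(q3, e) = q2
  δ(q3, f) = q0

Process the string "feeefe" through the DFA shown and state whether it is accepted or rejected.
Processing string "feeefe":
  q0 --f--> q2
  q2 --e--> q2
  q2 --e--> q2
  q2 --e--> q2
  q2 --f--> q0
  q0 --e--> q2
Final state: q2
Accept states: {q1, q3}
No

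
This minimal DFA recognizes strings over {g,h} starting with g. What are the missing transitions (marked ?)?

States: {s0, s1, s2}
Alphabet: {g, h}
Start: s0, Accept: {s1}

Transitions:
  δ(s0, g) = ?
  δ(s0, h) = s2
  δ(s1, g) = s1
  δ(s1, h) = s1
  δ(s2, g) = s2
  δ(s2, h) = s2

From the language and accept set, identify what each state tracks — s0: no input read; s1: started with g; s2: started with h (dead).
Each missing δ(q, a) is the state matching the new tracked value after reading a.
δ(s0, g) = s1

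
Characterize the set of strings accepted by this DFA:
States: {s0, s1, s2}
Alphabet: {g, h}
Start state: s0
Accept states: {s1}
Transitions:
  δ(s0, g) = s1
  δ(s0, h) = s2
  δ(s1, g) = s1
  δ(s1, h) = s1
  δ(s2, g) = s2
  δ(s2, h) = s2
Testing a few strings:
  'hh' → reject
  'ghg' → accept
  'g' → accept
  'gg' → accept
State roles: s0=no input read; s1=started with g; s2=started with h (dead)
All strings over {g,h} starting with g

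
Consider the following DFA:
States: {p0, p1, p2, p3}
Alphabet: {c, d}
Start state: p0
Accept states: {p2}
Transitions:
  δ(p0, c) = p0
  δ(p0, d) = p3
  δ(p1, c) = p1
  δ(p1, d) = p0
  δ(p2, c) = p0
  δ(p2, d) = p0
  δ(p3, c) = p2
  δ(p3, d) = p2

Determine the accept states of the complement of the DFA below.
Complement accept states = All states \ Original accept states
= {p0, p1, p2, p3} \ {p2}
{p0, p1, p3}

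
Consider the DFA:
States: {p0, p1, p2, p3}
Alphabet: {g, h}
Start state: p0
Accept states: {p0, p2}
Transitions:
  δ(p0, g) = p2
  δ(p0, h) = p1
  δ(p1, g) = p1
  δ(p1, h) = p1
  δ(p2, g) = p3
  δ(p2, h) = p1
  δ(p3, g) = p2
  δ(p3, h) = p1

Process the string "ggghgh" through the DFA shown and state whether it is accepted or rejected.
Processing string "ggghgh":
  p0 --g--> p2
  p2 --g--> p3
  p3 --g--> p2
  p2 --h--> p1
  p1 --g--> p1
  p1 --h--> p1
Final state: p1
Accept states: {p0, p2}
No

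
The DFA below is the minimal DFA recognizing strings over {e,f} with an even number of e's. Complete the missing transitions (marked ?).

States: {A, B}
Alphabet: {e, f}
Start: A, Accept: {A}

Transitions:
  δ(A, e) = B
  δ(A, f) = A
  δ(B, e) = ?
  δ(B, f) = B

From the language and accept set, identify what each state tracks — A: even number of e's so far; B: odd number of e's so far.
Each missing δ(q, a) is the state matching the new tracked value after reading a.
δ(B, e) = A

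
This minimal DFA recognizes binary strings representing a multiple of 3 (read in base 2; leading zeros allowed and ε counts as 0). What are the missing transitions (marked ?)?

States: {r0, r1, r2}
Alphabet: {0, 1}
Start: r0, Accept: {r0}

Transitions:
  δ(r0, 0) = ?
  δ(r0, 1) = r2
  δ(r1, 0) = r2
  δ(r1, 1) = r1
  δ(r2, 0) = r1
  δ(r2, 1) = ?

From the language and accept set, identify what each state tracks — r0: value ≡ 0 (mod 3); r1: value ≡ 2 (mod 3); r2: value ≡ 1 (mod 3).
Each missing δ(q, a) is the state matching the new tracked value after reading a.
δ(r0, 0) = r0; δ(r2, 1) = r0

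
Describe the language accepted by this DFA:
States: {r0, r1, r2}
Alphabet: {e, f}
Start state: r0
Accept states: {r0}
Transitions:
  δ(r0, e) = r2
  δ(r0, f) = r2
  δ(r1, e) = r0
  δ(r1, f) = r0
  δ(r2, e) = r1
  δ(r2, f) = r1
Testing a few strings:
  'ffee' → reject
  'ffff' → reject
  'e' → reject
  'eee' → accept
State roles: r0=length ≡ 0 (mod 3); r1=length ≡ 2 (mod 3); r2=length ≡ 1 (mod 3)
All strings over {e,f} whose length is a multiple of 3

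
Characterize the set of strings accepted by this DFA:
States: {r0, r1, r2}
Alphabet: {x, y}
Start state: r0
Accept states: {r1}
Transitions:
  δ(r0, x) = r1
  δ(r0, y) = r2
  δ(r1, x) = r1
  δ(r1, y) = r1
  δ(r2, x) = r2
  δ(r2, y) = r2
Testing a few strings:
  'y' → reject
  'yyy' → reject
  'xy' → accept
  'x' → accept
State roles: r0=no input read; r1=started with x; r2=started with y (dead)
All strings over {x,y} starting with x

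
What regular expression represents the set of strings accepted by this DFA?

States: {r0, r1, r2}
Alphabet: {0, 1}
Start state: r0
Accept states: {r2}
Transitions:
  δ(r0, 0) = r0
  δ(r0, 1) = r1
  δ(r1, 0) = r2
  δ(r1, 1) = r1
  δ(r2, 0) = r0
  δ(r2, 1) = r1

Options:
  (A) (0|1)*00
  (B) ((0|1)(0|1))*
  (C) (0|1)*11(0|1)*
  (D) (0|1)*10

Check each option against the DFA on short strings; one disagreement eliminates an option:
  (A) (0|1)*00: on '00' the DFA goes r0 → r0 → r0 and rejects (r0 ∉ Accept), but the regex matches it → eliminate
  (B) ((0|1)(0|1))*: on ε the DFA stays in r0 and rejects (r0 ∉ Accept), but the regex matches it → eliminate
  (C) (0|1)*11(0|1)*: on '10' the DFA goes r0 → r1 → r2 and accepts (r2 ∈ Accept), but the regex does not match it → eliminate
  (D) (0|1)*10: agrees with the DFA on every string of length ≤ 6
Only (D) is consistent with the DFA.
(D) (0|1)*10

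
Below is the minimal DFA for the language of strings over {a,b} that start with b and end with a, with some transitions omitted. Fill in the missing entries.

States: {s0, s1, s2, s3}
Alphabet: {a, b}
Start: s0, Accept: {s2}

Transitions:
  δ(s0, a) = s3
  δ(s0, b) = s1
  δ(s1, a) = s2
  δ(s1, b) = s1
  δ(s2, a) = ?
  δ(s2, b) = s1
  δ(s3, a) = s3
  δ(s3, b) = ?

From the language and accept set, identify what each state tracks — s0: no input read; s1: started with b, last symbol b; s2: started with b, last symbol a; s3: started with a (dead).
Each missing δ(q, a) is the state matching the new tracked value after reading a.
δ(s2, a) = s2; δ(s3, b) = s3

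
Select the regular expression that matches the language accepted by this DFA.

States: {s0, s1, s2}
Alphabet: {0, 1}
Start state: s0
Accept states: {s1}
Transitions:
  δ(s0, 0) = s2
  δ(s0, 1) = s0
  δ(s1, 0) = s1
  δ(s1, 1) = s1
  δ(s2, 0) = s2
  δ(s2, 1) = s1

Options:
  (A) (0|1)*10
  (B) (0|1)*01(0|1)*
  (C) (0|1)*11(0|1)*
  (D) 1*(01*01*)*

Check each option against the DFA on short strings; one disagreement eliminates an option:
  (A) (0|1)*10: on '01' the DFA goes s0 → s2 → s1 and accepts (s1 ∈ Accept), but the regex does not match it → eliminate
  (B) (0|1)*01(0|1)*: agrees with the DFA on every string of length ≤ 6
  (C) (0|1)*11(0|1)*: on '01' the DFA goes s0 → s2 → s1 and accepts (s1 ∈ Accept), but the regex does not match it → eliminate
  (D) 1*(01*01*)*: on ε the DFA stays in s0 and rejects (s0 ∉ Accept), but the regex matches it → eliminate
Only (B) is consistent with the DFA.
(B) (0|1)*01(0|1)*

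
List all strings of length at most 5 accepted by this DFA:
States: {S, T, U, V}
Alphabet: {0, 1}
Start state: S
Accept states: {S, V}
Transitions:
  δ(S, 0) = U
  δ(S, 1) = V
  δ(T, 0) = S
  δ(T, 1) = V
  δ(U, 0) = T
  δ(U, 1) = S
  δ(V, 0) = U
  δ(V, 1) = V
ε, 1, 01, 11, 000, 001, 011, 101, 111, 0001, 0011, 0101, 0111, 1000, 1001, 1011, 1101, 1111, 00001, 00011, 00101, 00111, 01000, 01001, 01011, 01101, 01111, 10001, 10011, 10101, 10111, 11000, 11001, 11011, 11101, 11111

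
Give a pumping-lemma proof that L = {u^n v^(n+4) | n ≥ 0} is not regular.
Assume L is regular with pumping length p. Idea: pumping the u-block breaks the fixed offset of 4.
Choose s = u^p v^(p+4) ∈ L. By the pumping lemma, s = xyz with |xy| ≤ p, |y| > 0, so y = u^k with k ≥ 1. Then xy²z = u^(p+k) v^(p+4). For this to be in L we would need p+4 = (p+k)+4, i.e. k = 0, contradicting k ≥ 1. So xy²z ∉ L.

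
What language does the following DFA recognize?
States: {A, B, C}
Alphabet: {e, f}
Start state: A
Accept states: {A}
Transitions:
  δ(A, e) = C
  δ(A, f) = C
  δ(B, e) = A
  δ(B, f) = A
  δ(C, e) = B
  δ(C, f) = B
Testing a few strings:
  'f' → reject
  'ff' → reject
  'fee' → accept
  'e' → reject
State roles: A=length ≡ 0 (mod 3); B=length ≡ 2 (mod 3); C=length ≡ 1 (mod 3)
All strings over {e,f} whose length is a multiple of 3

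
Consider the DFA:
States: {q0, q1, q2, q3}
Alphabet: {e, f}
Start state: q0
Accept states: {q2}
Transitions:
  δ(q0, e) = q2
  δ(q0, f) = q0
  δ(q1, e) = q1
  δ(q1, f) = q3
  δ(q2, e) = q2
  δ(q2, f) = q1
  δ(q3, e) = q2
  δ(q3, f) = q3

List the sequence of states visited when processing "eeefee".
read 'e': q0 → q2
  read 'e': q2 → q2
  read 'e': q2 → q2
  read 'f': q2 → q1
  read 'e': q1 → q1
  read 'e': q1 → q1
q0 -> q2 -> q2 -> q2 -> q1 -> q1 -> q1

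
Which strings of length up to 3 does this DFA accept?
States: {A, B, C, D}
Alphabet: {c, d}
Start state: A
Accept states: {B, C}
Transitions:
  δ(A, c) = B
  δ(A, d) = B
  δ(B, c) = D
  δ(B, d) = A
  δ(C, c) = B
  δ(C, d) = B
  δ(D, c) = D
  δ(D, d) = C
c, d, ccd, cdc, cdd, dcd, ddc, ddd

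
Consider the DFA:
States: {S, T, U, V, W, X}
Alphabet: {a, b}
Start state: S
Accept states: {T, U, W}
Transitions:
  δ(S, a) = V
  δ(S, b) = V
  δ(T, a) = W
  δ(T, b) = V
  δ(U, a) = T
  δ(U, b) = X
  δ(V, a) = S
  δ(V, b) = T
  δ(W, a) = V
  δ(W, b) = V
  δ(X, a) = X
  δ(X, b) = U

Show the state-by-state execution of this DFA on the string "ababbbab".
read 'a': S → V
  read 'b': V → T
  read 'a': T → W
  read 'b': W → V
  read 'b': V → T
  read 'b': T → V
  read 'a': V → S
  read 'b': S → V
S -> V -> T -> W -> V -> T -> V -> S -> V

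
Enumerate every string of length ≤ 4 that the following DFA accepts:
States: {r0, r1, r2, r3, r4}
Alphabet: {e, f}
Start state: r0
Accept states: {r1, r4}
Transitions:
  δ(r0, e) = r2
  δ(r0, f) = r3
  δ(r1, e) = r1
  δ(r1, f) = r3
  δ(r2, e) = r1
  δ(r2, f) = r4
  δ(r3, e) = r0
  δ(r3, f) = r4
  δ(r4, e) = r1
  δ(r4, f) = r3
ee, ef, ff, eee, efe, ffe, eeee, eeff, efee, efff, feee, feef, feff, ffee, ffff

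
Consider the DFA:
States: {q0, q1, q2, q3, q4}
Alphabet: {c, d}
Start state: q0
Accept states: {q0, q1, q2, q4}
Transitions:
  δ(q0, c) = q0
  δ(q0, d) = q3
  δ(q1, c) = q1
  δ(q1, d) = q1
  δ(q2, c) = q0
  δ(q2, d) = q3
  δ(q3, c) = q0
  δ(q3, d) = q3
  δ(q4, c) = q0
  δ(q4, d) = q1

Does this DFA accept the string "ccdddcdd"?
Processing string "ccdddcdd":
  q0 --c--> q0
  q0 --c--> q0
  q0 --d--> q3
  q3 --d--> q3
  q3 --d--> q3
  q3 --c--> q0
  q0 --d--> q3
  q3 --d--> q3
Final state: q3
Accept states: {q0, q1, q2, q4}
No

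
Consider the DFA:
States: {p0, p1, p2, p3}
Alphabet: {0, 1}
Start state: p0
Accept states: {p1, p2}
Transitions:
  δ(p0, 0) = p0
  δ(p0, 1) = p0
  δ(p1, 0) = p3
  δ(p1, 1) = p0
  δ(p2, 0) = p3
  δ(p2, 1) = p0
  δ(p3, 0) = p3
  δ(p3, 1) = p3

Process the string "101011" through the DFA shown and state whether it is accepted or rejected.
Processing string "101011":
  p0 --1--> p0
  p0 --0--> p0
  p0 --1--> p0
  p0 --0--> p0
  p0 --1--> p0
  p0 --1--> p0
Final state: p0
Accept states: {p1, p2}
No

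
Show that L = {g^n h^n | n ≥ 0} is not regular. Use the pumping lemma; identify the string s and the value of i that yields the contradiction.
Assume L is regular with pumping length p. Idea: pumping the g-block changes the count balance.
Choose s = g^p h^p (length 2p ≥ p). By the pumping lemma, s = xyz with |xy| ≤ p, |y| > 0. So y = g^k for some k > 0 (since xy is entirely within the g's). Pumping gives xy²z = g^(p+k) h^p, which is not in L since p+k ≠ p.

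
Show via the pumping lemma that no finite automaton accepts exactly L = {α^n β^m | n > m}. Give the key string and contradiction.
Assume L is regular with pumping length p. Idea: pumping down the α-block drops the α-count to at most the β-count.
Choose s = α^(p+1) β^p ∈ L (|s| = 2p+1 ≥ p). By the pumping lemma, s = xyz with |xy| ≤ p, |y| > 0, so y = α^k with k ≥ 1. Take i = 0: xz = α^(p+1−k) β^p. Since k ≥ 1, p+1−k ≤ p, so the number of α's is no longer strictly greater than the number of β's, hence xz ∉ L.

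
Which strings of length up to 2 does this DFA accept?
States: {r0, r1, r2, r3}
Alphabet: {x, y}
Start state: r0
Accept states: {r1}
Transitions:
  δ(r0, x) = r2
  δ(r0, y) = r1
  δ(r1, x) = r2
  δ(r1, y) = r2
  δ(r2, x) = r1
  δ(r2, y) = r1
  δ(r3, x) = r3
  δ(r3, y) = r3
y, xx, xy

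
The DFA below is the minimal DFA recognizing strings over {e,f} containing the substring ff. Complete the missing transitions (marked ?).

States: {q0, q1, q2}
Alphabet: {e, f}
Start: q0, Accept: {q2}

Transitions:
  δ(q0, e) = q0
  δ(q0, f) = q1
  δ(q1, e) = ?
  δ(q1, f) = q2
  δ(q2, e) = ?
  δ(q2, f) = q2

From the language and accept set, identify what each state tracks — q0: no progress toward ff; q1: one trailing f; q2: substring ff seen.
Each missing δ(q, a) is the state matching the new tracked value after reading a.
δ(q1, e) = q0; δ(q2, e) = q2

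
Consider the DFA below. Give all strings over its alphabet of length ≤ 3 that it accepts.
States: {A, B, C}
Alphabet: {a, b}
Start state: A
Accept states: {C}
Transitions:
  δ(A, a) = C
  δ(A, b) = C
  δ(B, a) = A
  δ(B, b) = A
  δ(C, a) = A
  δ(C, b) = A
a, b, aaa, aab, aba, abb, baa, bab, bba, bbb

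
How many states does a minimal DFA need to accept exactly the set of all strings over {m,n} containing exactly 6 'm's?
By Myhill–Nerode, count the distinguishable equivalence classes: 8 classes — having seen 0, 1, …, 6, or >6 copies of 'm'; the count-6 class is the only accepting one and >6 is dead.
8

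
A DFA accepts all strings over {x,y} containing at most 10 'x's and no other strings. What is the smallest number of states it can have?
By Myhill–Nerode, count the distinguishable equivalence classes: 12 classes — having seen 0, 1, …, 10, or >10 copies of 'x'; counts 0 through 10 are accepting and >10 is dead.
12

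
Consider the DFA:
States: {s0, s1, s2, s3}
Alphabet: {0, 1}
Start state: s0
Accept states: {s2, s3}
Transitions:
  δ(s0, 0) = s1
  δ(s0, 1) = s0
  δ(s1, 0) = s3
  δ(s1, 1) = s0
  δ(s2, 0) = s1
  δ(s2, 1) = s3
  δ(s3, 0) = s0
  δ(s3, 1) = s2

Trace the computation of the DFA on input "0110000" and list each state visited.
read '0': s0 → s1
  read '1': s1 → s0
  read '1': s0 → s0
  read '0': s0 → s1
  read '0': s1 → s3
  read '0': s3 → s0
  read '0': s0 → s1
s0 -> s1 -> s0 -> s0 -> s1 -> s3 -> s0 -> s1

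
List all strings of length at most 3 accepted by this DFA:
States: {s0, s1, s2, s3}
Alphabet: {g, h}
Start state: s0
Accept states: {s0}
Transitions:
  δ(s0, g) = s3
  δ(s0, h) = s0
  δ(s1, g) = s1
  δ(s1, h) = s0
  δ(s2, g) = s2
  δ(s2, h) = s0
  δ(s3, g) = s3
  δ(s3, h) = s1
ε, h, hh, ghh, hhh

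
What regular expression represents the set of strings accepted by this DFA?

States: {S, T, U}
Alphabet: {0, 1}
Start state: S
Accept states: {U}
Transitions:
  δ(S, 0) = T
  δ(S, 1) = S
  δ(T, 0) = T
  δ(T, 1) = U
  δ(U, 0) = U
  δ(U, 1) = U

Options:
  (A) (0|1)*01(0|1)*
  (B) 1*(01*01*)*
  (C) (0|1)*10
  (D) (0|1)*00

Check each option against the DFA on short strings; one disagreement eliminates an option:
  (A) (0|1)*01(0|1)*: agrees with the DFA on every string of length ≤ 6
  (B) 1*(01*01*)*: on ε the DFA stays in S and rejects (S ∉ Accept), but the regex matches it → eliminate
  (C) (0|1)*10: on '01' the DFA goes S → T → U and accepts (U ∈ Accept), but the regex does not match it → eliminate
  (D) (0|1)*00: on '00' the DFA goes S → T → T and rejects (T ∉ Accept), but the regex matches it → eliminate
Only (A) is consistent with the DFA.
(A) (0|1)*01(0|1)*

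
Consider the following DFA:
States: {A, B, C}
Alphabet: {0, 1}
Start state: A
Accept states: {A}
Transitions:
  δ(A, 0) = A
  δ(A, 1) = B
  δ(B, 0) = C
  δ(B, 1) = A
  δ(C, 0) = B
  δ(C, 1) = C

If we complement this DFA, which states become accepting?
Complement accept states = All states \ Original accept states
= {A, B, C} \ {A}
{B, C}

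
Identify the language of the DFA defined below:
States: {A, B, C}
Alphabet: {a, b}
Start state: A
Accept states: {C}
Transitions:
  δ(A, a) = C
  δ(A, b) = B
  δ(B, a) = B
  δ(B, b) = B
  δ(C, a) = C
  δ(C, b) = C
Testing a few strings:
  'bab' → reject
  'ba' → reject
  'ab' → accept
  'a' → accept
State roles: A=no input read; B=started with b (dead); C=started with a
All strings over {a,b} starting with a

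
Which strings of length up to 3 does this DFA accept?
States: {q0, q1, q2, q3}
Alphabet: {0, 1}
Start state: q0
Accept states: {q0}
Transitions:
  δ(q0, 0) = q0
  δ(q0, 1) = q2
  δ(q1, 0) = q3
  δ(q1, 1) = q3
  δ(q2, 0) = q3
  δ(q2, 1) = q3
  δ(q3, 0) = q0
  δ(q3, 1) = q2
ε, 0, 00, 000, 100, 110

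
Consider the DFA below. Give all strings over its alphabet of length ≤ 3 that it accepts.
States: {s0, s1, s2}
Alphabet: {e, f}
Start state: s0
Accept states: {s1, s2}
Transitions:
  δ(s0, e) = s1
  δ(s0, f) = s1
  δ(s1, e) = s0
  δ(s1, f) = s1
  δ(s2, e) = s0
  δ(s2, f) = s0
e, f, ef, ff, eee, eef, eff, fee, fef, fff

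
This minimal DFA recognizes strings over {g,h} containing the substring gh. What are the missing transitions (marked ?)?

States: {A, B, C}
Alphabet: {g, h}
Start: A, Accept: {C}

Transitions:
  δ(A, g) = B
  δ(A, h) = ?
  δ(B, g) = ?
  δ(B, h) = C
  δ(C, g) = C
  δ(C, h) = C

From the language and accept set, identify what each state tracks — A: no g seen yet; B: seen a g, waiting for h; C: substring gh seen.
Each missing δ(q, a) is the state matching the new tracked value after reading a.
δ(A, h) = A; δ(B, g) = B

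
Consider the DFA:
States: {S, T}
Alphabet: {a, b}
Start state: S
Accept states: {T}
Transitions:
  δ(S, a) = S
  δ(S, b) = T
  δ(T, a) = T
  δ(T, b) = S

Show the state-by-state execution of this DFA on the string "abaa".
read 'a': S → S
  read 'b': S → T
  read 'a': T → T
  read 'a': T → T
S -> S -> T -> T -> T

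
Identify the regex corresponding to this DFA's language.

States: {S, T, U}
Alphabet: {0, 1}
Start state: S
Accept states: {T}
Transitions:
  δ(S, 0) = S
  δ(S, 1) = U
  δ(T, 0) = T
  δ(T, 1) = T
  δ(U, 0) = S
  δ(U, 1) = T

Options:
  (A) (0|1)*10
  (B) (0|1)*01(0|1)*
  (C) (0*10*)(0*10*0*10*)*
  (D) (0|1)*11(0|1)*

Check each option against the DFA on short strings; one disagreement eliminates an option:
  (A) (0|1)*10: on '10' the DFA goes S → U → S and rejects (S ∉ Accept), but the regex matches it → eliminate
  (B) (0|1)*01(0|1)*: on '01' the DFA goes S → S → U and rejects (U ∉ Accept), but the regex matches it → eliminate
  (C) (0*10*)(0*10*0*10*)*: on '1' the DFA goes S → U and rejects (U ∉ Accept), but the regex matches it → eliminate
  (D) (0|1)*11(0|1)*: agrees with the DFA on every string of length ≤ 6
Only (D) is consistent with the DFA.
(D) (0|1)*11(0|1)*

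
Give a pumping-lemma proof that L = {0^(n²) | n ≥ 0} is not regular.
Assume L is regular with pumping length p. Idea: pumping adds a fixed amount, but gaps between consecutive squares grow.
Choose s = 0^(p²) (length p² ≥ p). By the pumping lemma, s = xyz with |xy| ≤ p, |y| > 0, so |y| = k with 1 ≤ k ≤ p. Then |xy²z| = p²+k. Since p² < p²+k ≤ p²+p < (p+1)², the length p²+k lies strictly between consecutive squares, so it is not a perfect square and xy²z ∉ L.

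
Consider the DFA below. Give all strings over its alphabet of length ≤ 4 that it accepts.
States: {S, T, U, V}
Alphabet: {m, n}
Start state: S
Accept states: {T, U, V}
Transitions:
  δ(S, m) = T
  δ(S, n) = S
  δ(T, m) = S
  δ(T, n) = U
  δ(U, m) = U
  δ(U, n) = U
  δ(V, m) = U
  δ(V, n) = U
m, mn, nm, mmm, mnm, mnn, nmn, nnm, mmmn, mmnm, mnmm, mnmn, mnnm, mnnn, nmmm, nmnm, nmnn, nnmn, nnnm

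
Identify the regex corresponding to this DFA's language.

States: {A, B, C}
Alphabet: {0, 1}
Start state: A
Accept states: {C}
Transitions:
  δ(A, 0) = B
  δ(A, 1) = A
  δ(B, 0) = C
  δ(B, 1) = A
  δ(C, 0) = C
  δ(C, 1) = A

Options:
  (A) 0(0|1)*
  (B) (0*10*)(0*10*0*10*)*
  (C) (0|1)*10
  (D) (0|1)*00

Check each option against the DFA on short strings; one disagreement eliminates an option:
  (A) 0(0|1)*: on '0' the DFA goes A → B and rejects (B ∉ Accept), but the regex matches it → eliminate
  (B) (0*10*)(0*10*0*10*)*: on '1' the DFA goes A → A and rejects (A ∉ Accept), but the regex matches it → eliminate
  (C) (0|1)*10: on '00' the DFA goes A → B → C and accepts (C ∈ Accept), but the regex does not match it → eliminate
  (D) (0|1)*00: agrees with the DFA on every string of length ≤ 6
Only (D) is consistent with the DFA.
(D) (0|1)*00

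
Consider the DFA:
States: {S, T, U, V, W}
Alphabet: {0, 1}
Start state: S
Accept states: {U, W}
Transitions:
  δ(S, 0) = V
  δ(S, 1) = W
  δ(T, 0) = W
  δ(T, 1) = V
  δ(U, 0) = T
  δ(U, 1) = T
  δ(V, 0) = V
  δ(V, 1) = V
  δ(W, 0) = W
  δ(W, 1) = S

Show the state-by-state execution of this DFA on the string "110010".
read '1': S → W
  read '1': W → S
  read '0': S → V
  read '0': V → V
  read '1': V → V
  read '0': V → V
S -> W -> S -> V -> V -> V -> V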